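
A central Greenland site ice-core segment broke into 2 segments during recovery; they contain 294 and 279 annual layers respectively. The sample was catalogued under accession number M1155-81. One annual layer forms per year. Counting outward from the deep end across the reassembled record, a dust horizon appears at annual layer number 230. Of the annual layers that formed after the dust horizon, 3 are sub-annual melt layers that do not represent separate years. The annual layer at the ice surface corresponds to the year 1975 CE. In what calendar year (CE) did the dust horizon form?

Total annual layers = 294 + 279 = 573.
573 − 230 = 343 annual layers lie beyond the dust horizon toward the ice surface.
343 − 3 false = 340 true annual layers after the dust horizon.
The annual layer at the ice surface is 1975 CE, so the dust horizon dates to 1975 − 340 = 1635 CE.

1635 CE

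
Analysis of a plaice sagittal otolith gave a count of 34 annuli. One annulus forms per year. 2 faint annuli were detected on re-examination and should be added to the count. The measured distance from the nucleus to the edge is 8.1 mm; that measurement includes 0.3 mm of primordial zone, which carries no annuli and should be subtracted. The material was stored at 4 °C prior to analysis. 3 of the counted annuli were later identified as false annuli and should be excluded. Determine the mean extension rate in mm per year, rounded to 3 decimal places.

0.236 mm per year

After corrections the count is 34 − 3 + 2 = 33 annuli.
The growth record spans 8.1 − 0.3 = 7.8 mm.
7.8 mm over 33 years gives 7.8 / 33 ≈ 0.236 mm per year.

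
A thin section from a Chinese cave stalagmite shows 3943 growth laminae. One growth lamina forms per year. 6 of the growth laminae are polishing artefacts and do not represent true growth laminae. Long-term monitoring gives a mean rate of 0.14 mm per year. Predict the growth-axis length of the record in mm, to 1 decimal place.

True growth lamina count = 3943 − 6 = 3937.
Predicted length = 0.14 mm/year × 3937 years = 551.2 mm.

551.2 mm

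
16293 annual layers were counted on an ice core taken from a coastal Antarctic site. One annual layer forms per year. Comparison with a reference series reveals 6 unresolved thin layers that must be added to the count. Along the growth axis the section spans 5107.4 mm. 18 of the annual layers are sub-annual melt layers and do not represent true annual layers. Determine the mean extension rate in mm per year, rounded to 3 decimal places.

0.314 mm per year

Correcting the raw count gives 16293 − 18 + 6 = 16281 true annual layers.
Mean rate = 5107.4 mm / 16281 years ≈ 0.314 mm per year.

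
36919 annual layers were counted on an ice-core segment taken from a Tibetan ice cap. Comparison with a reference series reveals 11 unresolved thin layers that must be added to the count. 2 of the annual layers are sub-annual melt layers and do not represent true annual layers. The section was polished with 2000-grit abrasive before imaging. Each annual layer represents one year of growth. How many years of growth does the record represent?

Adjusted count: 36919 − 2 + 11 = 36928 annual layers.
At one annual layer per year, that is 36928 years.

36928 years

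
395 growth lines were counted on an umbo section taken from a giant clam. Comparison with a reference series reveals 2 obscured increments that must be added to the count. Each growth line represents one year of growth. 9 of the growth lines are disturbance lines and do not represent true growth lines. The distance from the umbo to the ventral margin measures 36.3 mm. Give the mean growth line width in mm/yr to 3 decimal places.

True growth line count = 395 − 9 + 2 = 388.
Extension rate ≈ 36.3 / 388 = 0.094 mm/yr.

0.094 mm/yr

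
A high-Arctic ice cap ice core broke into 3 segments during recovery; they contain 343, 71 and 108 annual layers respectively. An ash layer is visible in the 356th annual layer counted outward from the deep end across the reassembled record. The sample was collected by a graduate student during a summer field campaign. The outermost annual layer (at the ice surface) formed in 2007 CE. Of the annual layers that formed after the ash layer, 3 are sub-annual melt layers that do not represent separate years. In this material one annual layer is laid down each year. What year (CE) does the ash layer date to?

Total annual layers = 343 + 71 + 108 = 522.
Between annual layer 356 and the ice surface there are 522 − 356 = 166 annual layers.
Excluding 3 false annual layers: 166 − 3 = 163.
2007 − 163 = 1844 CE.

1844 CE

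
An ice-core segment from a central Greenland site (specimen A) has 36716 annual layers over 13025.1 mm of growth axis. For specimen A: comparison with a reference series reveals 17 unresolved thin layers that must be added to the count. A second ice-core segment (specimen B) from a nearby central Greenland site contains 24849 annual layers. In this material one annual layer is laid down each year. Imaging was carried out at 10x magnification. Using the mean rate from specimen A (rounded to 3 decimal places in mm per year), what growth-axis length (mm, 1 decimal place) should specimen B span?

Specimen A: correcting the raw count gives 36716 + 17 = 36733 true annual layers.
A: 13025.1 mm over 36733 years gives 13025.1 / 36733 ≈ 0.355 mm per year.
B's length ≈ 0.355 × 24849 = 8821.4 mm.

8821.4 mm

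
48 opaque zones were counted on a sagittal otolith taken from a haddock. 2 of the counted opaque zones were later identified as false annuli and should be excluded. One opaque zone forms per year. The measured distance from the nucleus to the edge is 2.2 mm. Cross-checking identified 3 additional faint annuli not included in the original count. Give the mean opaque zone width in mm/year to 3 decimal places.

After corrections the count is 48 − 2 + 3 = 49 opaque zones.
Mean rate = 2.2 mm / 49 years ≈ 0.045 mm/year.

0.045 mm/year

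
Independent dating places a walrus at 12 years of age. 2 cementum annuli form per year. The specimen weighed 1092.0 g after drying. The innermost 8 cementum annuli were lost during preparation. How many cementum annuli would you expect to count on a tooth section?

12 years at 2 cementum annuli per year gives 12 × 2 = 24 cementum annuli.
Subtracting the 8 cementum annuli not captured gives 24 − 8 = 16 cementum annuli in the record.

16 cementum annuli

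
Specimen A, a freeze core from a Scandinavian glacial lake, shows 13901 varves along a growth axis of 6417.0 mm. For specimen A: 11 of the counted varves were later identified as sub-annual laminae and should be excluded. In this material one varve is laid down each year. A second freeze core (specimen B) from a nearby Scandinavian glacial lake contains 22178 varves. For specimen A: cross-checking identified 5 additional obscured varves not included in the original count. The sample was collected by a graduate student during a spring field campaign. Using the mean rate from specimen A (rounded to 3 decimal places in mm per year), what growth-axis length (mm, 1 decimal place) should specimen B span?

Specimen A: correcting the raw count gives 13901 − 11 + 5 = 13895 true varves.
A: Extension rate ≈ 6417.0 / 13895 = 0.462 mm/year.
Length of B = 0.462 × 22178 = 10246.2 mm.

10246.2 mm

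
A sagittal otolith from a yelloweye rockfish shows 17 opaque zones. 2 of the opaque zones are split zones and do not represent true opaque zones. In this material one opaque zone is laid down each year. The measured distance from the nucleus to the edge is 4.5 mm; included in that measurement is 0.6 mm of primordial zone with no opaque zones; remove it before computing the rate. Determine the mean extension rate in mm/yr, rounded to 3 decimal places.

0.260 mm/yr

Correcting the raw count gives 17 − 2 = 15 true opaque zones.
The growth record spans 4.5 − 0.6 = 3.9 mm.
Extension rate ≈ 3.9 / 15 = 0.260 mm/yr.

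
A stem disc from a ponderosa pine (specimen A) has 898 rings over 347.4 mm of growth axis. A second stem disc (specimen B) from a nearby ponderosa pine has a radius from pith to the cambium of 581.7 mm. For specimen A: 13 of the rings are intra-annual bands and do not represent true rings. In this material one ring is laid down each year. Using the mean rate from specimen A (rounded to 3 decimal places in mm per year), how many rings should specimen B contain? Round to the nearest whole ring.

Specimen A: correcting the raw count gives 898 − 13 = 885 true rings.
A: Extension rate ≈ 347.4 / 885 = 0.393 mm/year.
For B, 581.7 / 0.393 = 1480.15 years ≈ 1480 rings.

1480 rings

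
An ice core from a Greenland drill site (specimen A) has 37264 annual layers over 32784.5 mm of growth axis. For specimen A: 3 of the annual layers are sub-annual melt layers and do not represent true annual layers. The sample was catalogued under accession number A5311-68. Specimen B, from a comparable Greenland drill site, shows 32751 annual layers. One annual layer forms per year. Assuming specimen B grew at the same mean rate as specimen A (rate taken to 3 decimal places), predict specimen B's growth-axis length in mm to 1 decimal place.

28820.9 mm

Specimen A: correcting the raw count gives 37264 − 3 = 37261 true annual layers.
A: 32784.5 mm over 37261 years gives 32784.5 / 37261 ≈ 0.880 mm/yr.
For B, 0.880 mm/year × 32751 years = 28820.9 mm.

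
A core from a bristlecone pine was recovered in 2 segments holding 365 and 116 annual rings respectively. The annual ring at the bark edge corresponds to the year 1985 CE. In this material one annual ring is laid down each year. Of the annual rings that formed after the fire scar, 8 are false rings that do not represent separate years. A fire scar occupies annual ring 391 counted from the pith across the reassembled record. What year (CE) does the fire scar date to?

1903 CE

Total annual rings = 365 + 116 = 481.
Between annual ring 391 and the bark edge there are 481 − 391 = 90 annual rings.
Excluding 8 false annual rings: 90 − 8 = 82.
Counting back 82 years from 1985 CE places the fire scar in 1985 − 82 = 1903 CE.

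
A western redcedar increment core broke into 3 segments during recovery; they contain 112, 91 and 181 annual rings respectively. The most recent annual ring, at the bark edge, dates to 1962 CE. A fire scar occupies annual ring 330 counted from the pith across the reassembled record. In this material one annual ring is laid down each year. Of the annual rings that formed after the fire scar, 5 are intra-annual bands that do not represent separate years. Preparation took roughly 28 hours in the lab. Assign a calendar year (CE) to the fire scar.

Total annual rings = 112 + 91 + 181 = 384.
Between annual ring 330 and the bark edge there are 384 − 330 = 54 annual rings.
54 − 5 false = 49 true annual rings after the fire scar.
Counting back 49 years from 1962 CE places the fire scar in 1962 − 49 = 1913 CE.

1913 CE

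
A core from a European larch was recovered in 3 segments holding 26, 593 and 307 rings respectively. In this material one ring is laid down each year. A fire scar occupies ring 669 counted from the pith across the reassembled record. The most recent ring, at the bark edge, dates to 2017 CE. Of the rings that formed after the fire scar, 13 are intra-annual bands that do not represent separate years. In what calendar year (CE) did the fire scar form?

Total rings = 26 + 593 + 307 = 926.
Between ring 669 and the bark edge there are 926 − 669 = 257 rings.
Excluding 13 false rings: 257 − 13 = 244.
2017 − 244 = 1773 CE.

1773 CE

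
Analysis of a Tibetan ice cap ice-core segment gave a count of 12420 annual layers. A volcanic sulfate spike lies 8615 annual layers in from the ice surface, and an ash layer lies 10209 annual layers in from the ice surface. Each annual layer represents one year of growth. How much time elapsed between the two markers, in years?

10209 − 8615 = 1594 annual layers lie between the two events.
At one annual layer per year, 1594 years elapsed between them.

1594 yr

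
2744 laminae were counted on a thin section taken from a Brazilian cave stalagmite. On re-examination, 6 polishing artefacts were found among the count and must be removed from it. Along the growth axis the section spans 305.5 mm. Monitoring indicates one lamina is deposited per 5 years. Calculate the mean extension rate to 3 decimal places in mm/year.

Adjusted count: 2744 − 6 = 2738 laminae.
2738 laminae at 5 years each span 2738 × 5 = 13690 years.
Extension rate ≈ 305.5 / 13690 = 0.022 mm/year.

0.022 mm/year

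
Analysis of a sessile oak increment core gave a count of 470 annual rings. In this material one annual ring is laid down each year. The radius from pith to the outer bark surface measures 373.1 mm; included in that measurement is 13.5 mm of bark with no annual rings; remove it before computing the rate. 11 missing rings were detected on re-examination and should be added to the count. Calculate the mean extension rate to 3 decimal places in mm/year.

0.748 mm/year

Adjusted count: 470 + 11 = 481 annual rings.
Removing the 13.5 mm offcut leaves 373.1 − 13.5 = 359.6 mm.
Extension rate ≈ 359.6 / 481 = 0.748 mm/year.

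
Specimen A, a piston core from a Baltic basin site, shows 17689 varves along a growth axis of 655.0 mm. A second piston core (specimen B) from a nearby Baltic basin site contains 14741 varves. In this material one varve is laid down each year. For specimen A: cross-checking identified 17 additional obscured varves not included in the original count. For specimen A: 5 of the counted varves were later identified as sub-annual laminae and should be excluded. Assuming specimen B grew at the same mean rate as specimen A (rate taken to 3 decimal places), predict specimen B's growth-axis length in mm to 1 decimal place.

545.4 mm

Specimen A: after corrections the count is 17689 − 5 + 17 = 17701 varves.
A: Extension rate ≈ 655.0 / 17701 = 0.037 mm/yr.
For B, 0.037 mm/year × 14741 years = 545.4 mm.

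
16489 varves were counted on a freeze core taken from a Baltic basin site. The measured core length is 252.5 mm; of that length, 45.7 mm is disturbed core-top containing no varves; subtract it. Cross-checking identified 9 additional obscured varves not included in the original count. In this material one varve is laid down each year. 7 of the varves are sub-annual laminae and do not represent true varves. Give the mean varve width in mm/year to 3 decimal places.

0.013 mm/year

After corrections the count is 16489 − 7 + 9 = 16491 varves.
Removing the 45.7 mm offcut leaves 252.5 − 45.7 = 206.8 mm.
206.8 mm over 16491 years gives 206.8 / 16491 ≈ 0.013 mm/year.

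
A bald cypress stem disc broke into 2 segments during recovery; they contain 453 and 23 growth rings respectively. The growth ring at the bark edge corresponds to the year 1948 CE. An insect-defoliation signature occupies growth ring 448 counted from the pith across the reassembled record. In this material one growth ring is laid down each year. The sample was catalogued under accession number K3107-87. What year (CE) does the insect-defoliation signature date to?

1920 CE

Total growth rings = 453 + 23 = 476.
Between growth ring 448 and the bark edge there are 476 − 448 = 28 growth rings.
Counting back 28 years from 1948 CE places the insect-defoliation signature in 1948 − 28 = 1920 CE.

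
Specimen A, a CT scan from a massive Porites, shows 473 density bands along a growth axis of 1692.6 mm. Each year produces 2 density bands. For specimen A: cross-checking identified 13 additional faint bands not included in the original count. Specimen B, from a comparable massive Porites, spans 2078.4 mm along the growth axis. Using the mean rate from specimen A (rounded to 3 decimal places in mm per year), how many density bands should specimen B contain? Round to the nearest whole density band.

Specimen A: correcting the raw count gives 473 + 13 = 486 true density bands.
Specimen A: dividing by 2 density bands per year: 486 / 2 = 243 years.
A: Extension rate ≈ 1692.6 / 243 = 6.965 mm per year.
B spans 2078.4 / 6.965 = 298.41 years; at 2 density bands per year that is 298.41 × 2 ≈ 597 density bands.

597 density bands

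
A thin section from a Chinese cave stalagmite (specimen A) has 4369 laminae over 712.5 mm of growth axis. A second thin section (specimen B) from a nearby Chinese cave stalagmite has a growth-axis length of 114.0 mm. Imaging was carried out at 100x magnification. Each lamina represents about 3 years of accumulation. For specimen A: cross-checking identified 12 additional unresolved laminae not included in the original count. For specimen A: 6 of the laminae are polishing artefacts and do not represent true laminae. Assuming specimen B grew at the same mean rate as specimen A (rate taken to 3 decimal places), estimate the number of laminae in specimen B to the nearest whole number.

704 laminae

Specimen A: true lamina count = 4369 − 6 + 12 = 4375.
Specimen A: 4375 laminae at 3 years each span 4375 × 3 = 13125 years.
A: 712.5 mm over 13125 years gives 712.5 / 13125 ≈ 0.054 mm/year.
B spans 114.0 / 0.054 = 2111.11 years; at 3 years per lamina that is 2111.11 / 3 ≈ 704 laminae.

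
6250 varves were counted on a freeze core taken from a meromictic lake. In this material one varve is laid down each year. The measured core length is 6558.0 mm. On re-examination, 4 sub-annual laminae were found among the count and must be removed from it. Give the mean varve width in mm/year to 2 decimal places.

True varve count = 6250 − 4 = 6246.
Extension rate ≈ 6558.0 / 6246 = 1.05 mm/year.

1.05 mm/year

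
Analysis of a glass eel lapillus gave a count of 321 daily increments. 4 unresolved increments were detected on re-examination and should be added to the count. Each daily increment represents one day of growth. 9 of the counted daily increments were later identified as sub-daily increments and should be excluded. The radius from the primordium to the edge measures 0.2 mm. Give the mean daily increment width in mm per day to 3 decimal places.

0.001 mm per day

True daily increment count = 321 − 9 + 4 = 316.
Extension rate ≈ 0.2 / 316 = 0.001 mm per day.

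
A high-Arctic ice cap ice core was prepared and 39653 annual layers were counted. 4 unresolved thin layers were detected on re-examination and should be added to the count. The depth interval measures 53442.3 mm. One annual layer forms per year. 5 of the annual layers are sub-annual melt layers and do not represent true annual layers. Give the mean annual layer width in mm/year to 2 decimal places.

True annual layer count = 39653 − 5 + 4 = 39652.
Mean rate = 53442.3 mm / 39652 years ≈ 1.35 mm/year.

1.35 mm/year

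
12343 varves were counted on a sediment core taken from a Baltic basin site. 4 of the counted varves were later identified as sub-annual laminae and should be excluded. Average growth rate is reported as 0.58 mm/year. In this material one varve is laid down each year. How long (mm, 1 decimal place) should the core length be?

7156.6 mm

Correcting the raw count gives 12343 − 4 = 12339 true varves.
12339 years at 0.58 mm/year gives 0.58 × 12339 = 7156.6 mm.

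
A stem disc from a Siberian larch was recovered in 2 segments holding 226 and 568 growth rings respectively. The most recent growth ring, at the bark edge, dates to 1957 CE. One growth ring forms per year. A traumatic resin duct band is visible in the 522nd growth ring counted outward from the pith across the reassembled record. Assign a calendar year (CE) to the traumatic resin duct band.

Total growth rings = 226 + 568 = 794.
The traumatic resin duct band sits at growth ring 522 from the pith, so 794 − 522 = 272 growth rings formed after it.
1957 − 272 = 1685 CE.

1685 CE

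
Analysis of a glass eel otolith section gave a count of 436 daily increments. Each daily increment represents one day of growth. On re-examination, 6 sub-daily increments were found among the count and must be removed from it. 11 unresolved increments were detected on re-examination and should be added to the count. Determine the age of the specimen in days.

441 d

True daily increment count = 436 − 6 + 11 = 441.
One daily increment per day makes the duration 441 days.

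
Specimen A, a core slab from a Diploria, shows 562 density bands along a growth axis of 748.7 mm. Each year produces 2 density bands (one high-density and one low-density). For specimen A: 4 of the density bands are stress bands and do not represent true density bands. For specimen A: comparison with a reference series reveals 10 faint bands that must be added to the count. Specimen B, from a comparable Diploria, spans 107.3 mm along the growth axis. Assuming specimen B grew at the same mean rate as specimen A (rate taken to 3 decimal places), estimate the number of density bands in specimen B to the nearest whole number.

81 density bands

Specimen A: true density band count = 562 − 4 + 10 = 568.
Specimen A: with 2 density bands per year, 568 / 2 = 284 years.
A: Mean rate = 748.7 mm / 284 years ≈ 2.636 mm per year.
For B, 107.3 / 2.636 = 40.71 years; at 2 density bands per year that is 40.71 × 2 ≈ 81 density bands.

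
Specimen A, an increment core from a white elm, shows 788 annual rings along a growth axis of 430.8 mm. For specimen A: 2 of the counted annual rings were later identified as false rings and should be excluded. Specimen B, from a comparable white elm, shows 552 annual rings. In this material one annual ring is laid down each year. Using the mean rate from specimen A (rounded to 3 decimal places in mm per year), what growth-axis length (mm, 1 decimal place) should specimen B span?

Specimen A: correcting the raw count gives 788 − 2 = 786 true annual rings.
A: Mean rate = 430.8 mm / 786 years ≈ 0.548 mm per year.
Length of B = 0.548 × 552 = 302.5 mm.

302.5 mm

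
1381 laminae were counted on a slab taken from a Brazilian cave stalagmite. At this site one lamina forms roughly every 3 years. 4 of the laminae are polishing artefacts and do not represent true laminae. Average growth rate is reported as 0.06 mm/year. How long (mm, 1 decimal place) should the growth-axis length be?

After corrections the count is 1381 − 4 = 1377 laminae.
At 3 years per lamina, 1377 × 3 = 4131 years.
Predicted length = 0.06 mm/year × 4131 years = 247.9 mm.

247.9 mm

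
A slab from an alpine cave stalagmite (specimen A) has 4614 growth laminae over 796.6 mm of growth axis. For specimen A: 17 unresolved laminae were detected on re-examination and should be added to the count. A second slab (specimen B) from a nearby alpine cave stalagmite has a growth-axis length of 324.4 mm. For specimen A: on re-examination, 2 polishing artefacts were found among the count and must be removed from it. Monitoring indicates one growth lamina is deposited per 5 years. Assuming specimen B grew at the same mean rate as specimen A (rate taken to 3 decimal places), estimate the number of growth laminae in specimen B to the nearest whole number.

Specimen A: adjusted count: 4614 − 2 + 17 = 4629 growth laminae.
Specimen A: multiplying by 5 years per growth lamina: 4629 × 5 = 23145 years.
A: Extension rate ≈ 796.6 / 23145 = 0.034 mm per year.
B spans 324.4 / 0.034 = 9541.18 years; at 5 years per growth lamina that is 9541.18 / 5 ≈ 1908 growth laminae.

1908 growth laminae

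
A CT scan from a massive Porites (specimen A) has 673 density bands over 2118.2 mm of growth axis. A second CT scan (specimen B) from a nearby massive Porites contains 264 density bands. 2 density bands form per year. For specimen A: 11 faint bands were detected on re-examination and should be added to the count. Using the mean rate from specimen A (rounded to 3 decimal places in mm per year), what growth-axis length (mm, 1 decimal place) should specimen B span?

Specimen A: correcting the raw count gives 673 + 11 = 684 true density bands.
Specimen A: 684 density bands at 2 per year is 684 / 2 = 342 years.
A: Mean rate = 2118.2 mm / 342 years ≈ 6.194 mm per year.
Specimen B: with 2 density bands per year, 264 / 2 = 132 years. Length of B = 6.194 × 132 = 817.6 mm.

817.6 mm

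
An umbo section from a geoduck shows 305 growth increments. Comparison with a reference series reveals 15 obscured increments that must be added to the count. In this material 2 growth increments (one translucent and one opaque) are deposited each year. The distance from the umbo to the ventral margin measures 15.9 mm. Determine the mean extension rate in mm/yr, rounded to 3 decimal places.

0.099 mm/yr

After corrections the count is 305 + 15 = 320 growth increments.
320 growth increments at 2 per year is 320 / 2 = 160 years.
Mean rate = 15.9 mm / 160 years ≈ 0.099 mm/yr.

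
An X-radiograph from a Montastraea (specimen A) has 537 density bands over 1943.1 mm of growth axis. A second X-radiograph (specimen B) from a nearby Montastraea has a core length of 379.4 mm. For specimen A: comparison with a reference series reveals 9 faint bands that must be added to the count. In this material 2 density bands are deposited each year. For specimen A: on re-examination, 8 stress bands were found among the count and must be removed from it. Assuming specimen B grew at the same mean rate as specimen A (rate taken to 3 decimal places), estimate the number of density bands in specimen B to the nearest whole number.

105 density bands

Specimen A: after corrections the count is 537 − 8 + 9 = 538 density bands.
Specimen A: with 2 density bands per year, 538 / 2 = 269 years.
A: Mean rate = 1943.1 mm / 269 years ≈ 7.223 mm/yr.
Specimen B: 379.4 mm / 7.223 mm per year = 52.53 years; at 2 density bands per year that is 52.53 × 2 ≈ 105 density bands.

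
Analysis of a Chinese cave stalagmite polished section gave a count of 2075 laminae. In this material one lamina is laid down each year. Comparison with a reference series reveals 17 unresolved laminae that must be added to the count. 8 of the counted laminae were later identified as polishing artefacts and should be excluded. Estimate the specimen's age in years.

After corrections the count is 2075 − 8 + 17 = 2084 laminae.
At one lamina per year, that is 2084 years.

2084 yr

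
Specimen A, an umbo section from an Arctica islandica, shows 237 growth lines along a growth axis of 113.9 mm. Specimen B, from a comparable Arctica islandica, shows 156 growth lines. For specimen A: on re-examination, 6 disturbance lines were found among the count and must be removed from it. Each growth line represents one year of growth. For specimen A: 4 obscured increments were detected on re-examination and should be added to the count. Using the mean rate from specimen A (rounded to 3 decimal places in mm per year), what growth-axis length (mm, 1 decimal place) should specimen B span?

75.7 mm

Specimen A: correcting the raw count gives 237 − 6 + 4 = 235 true growth lines.
A: Extension rate ≈ 113.9 / 235 = 0.485 mm/yr.
For B, 0.485 mm/year × 156 years = 75.7 mm.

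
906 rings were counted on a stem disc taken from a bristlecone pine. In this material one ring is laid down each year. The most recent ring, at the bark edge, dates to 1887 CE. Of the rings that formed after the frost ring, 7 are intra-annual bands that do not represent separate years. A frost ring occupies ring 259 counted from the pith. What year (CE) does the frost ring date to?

1247 CE

The frost ring sits at ring 259 from the pith, so 906 − 259 = 647 rings formed after it.
647 − 7 false = 640 true rings after the frost ring.
Counting back 640 years from 1887 CE places the frost ring in 1887 − 640 = 1247 CE.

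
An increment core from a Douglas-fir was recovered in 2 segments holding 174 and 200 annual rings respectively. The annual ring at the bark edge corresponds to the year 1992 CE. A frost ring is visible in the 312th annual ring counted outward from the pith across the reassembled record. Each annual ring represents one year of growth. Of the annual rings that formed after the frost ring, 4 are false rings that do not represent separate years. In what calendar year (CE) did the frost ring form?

1934 CE

Total annual rings = 174 + 200 = 374.
Between annual ring 312 and the bark edge there are 374 − 312 = 62 annual rings.
Excluding 4 false annual rings: 62 − 4 = 58.
1992 − 58 = 1934 CE.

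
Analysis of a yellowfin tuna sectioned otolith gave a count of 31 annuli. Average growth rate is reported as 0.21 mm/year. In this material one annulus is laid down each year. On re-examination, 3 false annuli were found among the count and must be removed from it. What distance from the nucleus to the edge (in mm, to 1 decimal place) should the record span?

After corrections the count is 31 − 3 = 28 annuli.
Predicted length = 0.21 mm/year × 28 years = 5.9 mm.

5.9 mm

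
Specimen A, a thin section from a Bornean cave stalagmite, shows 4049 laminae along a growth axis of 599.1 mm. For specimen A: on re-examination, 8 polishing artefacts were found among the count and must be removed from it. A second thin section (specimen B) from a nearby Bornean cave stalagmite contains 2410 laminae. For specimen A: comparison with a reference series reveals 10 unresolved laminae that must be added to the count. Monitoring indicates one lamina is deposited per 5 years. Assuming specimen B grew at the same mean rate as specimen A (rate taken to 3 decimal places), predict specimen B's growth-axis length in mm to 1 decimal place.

Specimen A: true lamina count = 4049 − 8 + 10 = 4051.
Specimen A: 4051 laminae at 5 years each span 4051 × 5 = 20255 years.
A: Mean rate = 599.1 mm / 20255 years ≈ 0.030 mm/yr.
Specimen B: multiplying by 5 years per lamina: 2410 × 5 = 12050 years. For B, 0.030 mm/year × 12050 years = 361.5 mm.

361.5 mm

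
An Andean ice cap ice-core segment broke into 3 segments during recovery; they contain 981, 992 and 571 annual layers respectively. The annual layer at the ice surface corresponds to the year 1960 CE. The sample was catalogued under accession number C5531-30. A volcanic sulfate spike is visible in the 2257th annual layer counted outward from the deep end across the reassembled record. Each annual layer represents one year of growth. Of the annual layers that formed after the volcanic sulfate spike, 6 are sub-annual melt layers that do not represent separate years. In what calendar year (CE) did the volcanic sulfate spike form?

Total annual layers = 981 + 992 + 571 = 2544.
The volcanic sulfate spike sits at annual layer 2257 from the deep end, so 2544 − 2257 = 287 annual layers formed after it.
Removing the 6 false annual layers leaves 287 − 6 = 281 true annual layers beyond the volcanic sulfate spike.
1960 − 281 = 1679 CE.

1679 CE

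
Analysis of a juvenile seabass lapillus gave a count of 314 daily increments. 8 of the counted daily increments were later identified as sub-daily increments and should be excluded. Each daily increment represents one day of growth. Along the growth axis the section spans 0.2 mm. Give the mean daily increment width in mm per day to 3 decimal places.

0.001 mm per day

True daily increment count = 314 − 8 = 306.
Extension rate ≈ 0.2 / 306 = 0.001 mm per day.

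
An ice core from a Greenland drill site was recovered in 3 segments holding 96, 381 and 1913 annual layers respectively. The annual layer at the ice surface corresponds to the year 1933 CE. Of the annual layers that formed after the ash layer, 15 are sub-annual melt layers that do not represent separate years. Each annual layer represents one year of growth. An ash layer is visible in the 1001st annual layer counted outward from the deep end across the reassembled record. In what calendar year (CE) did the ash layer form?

Total annual layers = 96 + 381 + 1913 = 2390.
2390 − 1001 = 1389 annual layers lie beyond the ash layer toward the ice surface.
Removing the 15 false annual layers leaves 1389 − 15 = 1374 true annual layers beyond the ash layer.
1933 − 1374 = 559 CE.

559 CE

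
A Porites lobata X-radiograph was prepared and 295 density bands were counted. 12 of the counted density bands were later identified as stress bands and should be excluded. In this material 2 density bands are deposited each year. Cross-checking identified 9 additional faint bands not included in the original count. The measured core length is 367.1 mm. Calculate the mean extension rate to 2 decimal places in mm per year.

Adjusted count: 295 − 12 + 9 = 292 density bands.
With 2 density bands per year, 292 / 2 = 146 years.
Extension rate ≈ 367.1 / 146 = 2.51 mm per year.

2.51 mm per year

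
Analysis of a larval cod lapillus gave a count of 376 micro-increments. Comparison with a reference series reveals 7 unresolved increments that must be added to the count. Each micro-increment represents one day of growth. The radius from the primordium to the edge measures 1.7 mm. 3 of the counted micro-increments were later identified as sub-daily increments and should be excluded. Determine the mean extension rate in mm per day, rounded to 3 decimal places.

True micro-increment count = 376 − 3 + 7 = 380.
1.7 mm over 380 days gives 1.7 / 380 ≈ 0.004 mm per day.

0.004 mm per day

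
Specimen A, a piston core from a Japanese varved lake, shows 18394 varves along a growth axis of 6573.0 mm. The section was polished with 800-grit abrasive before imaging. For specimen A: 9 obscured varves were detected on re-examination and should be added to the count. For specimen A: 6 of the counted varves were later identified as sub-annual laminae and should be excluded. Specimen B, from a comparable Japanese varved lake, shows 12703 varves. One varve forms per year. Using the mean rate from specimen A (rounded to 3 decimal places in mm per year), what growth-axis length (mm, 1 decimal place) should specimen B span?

4535.0 mm

Specimen A: after corrections the count is 18394 − 6 + 9 = 18397 varves.
A: Extension rate ≈ 6573.0 / 18397 = 0.357 mm/yr.
For B, 0.357 mm/year × 12703 years = 4535.0 mm.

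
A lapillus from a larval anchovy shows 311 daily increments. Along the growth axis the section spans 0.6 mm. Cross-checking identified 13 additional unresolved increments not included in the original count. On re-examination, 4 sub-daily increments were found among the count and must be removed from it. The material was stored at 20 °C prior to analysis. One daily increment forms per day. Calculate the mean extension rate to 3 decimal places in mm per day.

0.002 mm per day

After corrections the count is 311 − 4 + 13 = 320 daily increments.
0.6 mm over 320 days gives 0.6 / 320 ≈ 0.002 mm per day.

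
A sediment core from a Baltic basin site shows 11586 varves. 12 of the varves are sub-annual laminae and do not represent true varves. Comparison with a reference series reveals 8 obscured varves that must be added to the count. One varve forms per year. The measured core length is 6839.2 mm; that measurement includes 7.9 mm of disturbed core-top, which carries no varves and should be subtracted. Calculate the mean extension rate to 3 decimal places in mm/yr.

0.590 mm/yr

After corrections the count is 11586 − 12 + 8 = 11582 varves.
Net length = 6839.2 − 7.9 = 6831.3 mm.
Mean rate = 6831.3 mm / 11582 years ≈ 0.590 mm/yr.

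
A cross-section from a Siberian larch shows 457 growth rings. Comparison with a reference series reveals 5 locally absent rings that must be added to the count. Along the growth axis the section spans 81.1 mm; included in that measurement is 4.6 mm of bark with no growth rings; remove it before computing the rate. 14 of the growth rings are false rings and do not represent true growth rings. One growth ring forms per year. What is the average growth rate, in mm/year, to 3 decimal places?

0.171 mm/year

True growth ring count = 457 − 14 + 5 = 448.
The growth record spans 81.1 − 4.6 = 76.5 mm.
Extension rate ≈ 76.5 / 448 = 0.171 mm/year.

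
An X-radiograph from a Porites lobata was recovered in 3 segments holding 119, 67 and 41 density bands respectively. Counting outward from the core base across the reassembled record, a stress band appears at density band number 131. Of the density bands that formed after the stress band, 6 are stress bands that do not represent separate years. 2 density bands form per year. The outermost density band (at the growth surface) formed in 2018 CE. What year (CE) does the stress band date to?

Total density bands = 119 + 67 + 41 = 227.
Between density band 131 and the growth surface there are 227 − 131 = 96 density bands.
96 − 6 false = 90 true density bands after the stress band.
Dividing by 2 density bands per year: 90 / 2 = 45 years.
The density band at the growth surface is 2018 CE, so the stress band dates to 2018 − 45 = 1973 CE.

1973 CE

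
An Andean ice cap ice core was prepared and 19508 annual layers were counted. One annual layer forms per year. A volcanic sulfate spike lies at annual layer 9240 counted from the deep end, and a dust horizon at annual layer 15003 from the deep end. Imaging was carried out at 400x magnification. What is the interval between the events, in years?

Separation: 15003 − 9240 = 5763 annual layers.
That is 5763 years at one annual layer per year.

5763 yr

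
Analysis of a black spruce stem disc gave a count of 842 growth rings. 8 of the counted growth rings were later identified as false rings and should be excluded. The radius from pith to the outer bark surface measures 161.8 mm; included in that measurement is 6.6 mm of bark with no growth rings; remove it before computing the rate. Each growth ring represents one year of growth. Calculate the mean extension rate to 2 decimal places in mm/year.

True growth ring count = 842 − 8 = 834.
Removing the 6.6 mm offcut leaves 161.8 − 6.6 = 155.2 mm.
Mean rate = 155.2 mm / 834 years ≈ 0.19 mm/year.

0.19 mm/year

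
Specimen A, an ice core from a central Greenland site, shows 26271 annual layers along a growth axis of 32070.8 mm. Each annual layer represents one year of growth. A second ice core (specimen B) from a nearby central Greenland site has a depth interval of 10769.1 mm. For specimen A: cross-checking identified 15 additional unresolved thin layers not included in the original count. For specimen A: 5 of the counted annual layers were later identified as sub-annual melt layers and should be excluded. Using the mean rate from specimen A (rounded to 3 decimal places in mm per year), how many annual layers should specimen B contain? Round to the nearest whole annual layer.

8827 annual layers

Specimen A: true annual layer count = 26271 − 5 + 15 = 26281.
A: Extension rate ≈ 32070.8 / 26281 = 1.220 mm/year.
B spans 10769.1 / 1.220 = 8827.13 years ≈ 8827 annual layers.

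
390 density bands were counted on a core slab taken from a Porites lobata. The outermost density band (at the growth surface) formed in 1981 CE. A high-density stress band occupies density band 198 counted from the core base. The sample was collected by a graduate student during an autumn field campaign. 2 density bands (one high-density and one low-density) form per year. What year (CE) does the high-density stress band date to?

Between density band 198 and the growth surface there are 390 − 198 = 192 density bands.
192 density bands at 2 per year is 192 / 2 = 96 years.
Counting back 96 years from 1981 CE places the high-density stress band in 1981 − 96 = 1885 CE.

1885 CE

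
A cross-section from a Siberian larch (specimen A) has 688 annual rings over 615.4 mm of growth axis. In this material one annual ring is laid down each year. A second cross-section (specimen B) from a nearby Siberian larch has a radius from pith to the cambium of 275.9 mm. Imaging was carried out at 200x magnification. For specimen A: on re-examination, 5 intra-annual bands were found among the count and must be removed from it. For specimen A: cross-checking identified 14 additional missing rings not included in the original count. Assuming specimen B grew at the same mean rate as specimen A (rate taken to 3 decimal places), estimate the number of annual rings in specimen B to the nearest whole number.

312 annual rings

Specimen A: correcting the raw count gives 688 − 5 + 14 = 697 true annual rings.
A: 615.4 mm over 697 years gives 615.4 / 697 ≈ 0.883 mm/year.
Specimen B: 275.9 mm / 0.883 mm per year = 312.46 years ≈ 312 annual rings.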